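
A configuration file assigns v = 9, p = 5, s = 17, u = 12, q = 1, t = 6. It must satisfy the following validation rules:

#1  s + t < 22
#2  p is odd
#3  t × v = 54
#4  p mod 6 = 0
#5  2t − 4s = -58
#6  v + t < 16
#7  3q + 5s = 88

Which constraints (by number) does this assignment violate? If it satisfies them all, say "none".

No — constraints 1, 4, 5 are not satisfied.

#1 s + t = 17 + 6 = 23; 23 ≥ 22, bound 22 not met — violated.
#2 p = 5 is odd — OK.
#3 t × v = 6 × 9 = 54 — OK.
#4 5 mod 6 = 5, not 0 — violated.
#5 2t − 4s = 2(6) − 4(17) = -56, not -58 — violated.
#6 v + t = 9 + 6 = 15; 15 < 16 — OK.
#7 3q + 5s = 3(1) + 5(17) = 88 — OK.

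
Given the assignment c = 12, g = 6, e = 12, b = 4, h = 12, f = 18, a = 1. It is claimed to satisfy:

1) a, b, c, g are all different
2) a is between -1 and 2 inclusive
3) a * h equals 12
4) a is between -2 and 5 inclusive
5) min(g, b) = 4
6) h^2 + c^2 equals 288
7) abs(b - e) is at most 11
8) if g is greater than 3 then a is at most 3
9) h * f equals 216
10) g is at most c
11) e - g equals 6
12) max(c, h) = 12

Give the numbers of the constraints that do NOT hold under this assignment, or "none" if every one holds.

Yes — all constraints hold.

1) values 1, 4, 12, 6 are pairwise distinct — holds.
2) a = 1 lies in [-1, 2] — holds.
3) a * h = 1 * 12 = 12 — holds.
4) a = 1 lies in [-2, 5] — holds.
5) min(6, 4) = 4 — holds.
6) h^2 + c^2 = 12^2 + 12^2 = 144 + 144 = 288 — holds.
7) abs(4 - 12) = 8; 8 ≤ 11 — holds.
8) g = 6 > 3, so we need a ≤ 3; a = 1 ≤ 3 — holds.
9) h * f = 12 * 18 = 216 — holds.
10) g = 6, c = 12; 6 ≤ 12 — holds.
11) e - g = 12 - 6 = 6 — holds.
12) max(12, 12) = 12 — holds.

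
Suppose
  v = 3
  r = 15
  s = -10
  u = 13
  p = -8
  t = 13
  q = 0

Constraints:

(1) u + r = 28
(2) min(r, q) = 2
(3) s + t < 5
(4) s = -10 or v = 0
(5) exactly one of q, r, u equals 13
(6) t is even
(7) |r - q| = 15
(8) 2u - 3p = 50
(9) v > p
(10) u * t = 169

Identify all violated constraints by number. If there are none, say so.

Constraints 2, 6 do not hold.

(1) u + r = 13 + 15 = 28  true
(2) min(15, 0) = 0, not 2  false
(3) s + t = -10 + 13 = 3; 3 < 5  true
(4) s = -10 = -10 (first disjunct)  true
(5) q=0, r=15, u=13; 1 of them equals 13  true
(6) t = 13 is odd  false
(7) |15 - 0| = 15  true
(8) 2u - 3p = 2(13) - 3(-8) = 50  true
(9) v = 3, p = -8; 3 > -8  true
(10) u * t = 13 * 13 = 169  true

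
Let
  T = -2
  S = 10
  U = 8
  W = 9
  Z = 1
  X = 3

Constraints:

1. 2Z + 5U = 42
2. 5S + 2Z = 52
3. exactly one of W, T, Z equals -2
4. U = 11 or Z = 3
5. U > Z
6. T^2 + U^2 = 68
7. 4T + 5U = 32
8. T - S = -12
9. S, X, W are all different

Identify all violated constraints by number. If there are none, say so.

No — constraint 4 is not satisfied.

1. 2Z + 5U = 2(1) + 5(8) = 42 — OK.
2. 5S + 2Z = 5(10) + 2(1) = 52 — OK.
3. W=9, T=-2, Z=1; 1 of them equals -2 — OK.
4. U = 8 ≠ 11 and Z = 1 ≠ 3; both disjuncts false — violated.
5. U = 8, Z = 1; 8 > 1 — OK.
6. T^2 + U^2 = (-2)^2 + 8^2 = 4 + 64 = 68 — OK.
7. 4T + 5U = 4(-2) + 5(8) = 32 — OK.
8. T - S = -2 - 10 = -12 — OK.
9. values 10, 3, 9 are pairwise distinct — OK.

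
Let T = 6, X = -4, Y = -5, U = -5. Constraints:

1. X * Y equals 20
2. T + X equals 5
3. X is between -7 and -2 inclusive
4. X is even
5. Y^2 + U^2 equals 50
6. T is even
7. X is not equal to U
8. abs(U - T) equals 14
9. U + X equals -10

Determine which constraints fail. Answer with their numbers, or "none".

Violated: 2, 8, and 9.

1. X * Y = -4 * (-5) = 20 — satisfied.
2. T + X = 6 + (-4) = 2, not 5 — violated.
3. X = -4 lies in [-7, -2] — satisfied.
4. X = -4 is even — satisfied.
5. Y^2 + U^2 = (-5)^2 + (-5)^2 = 25 + 25 = 50 — satisfied.
6. T = 6 is even — satisfied.
7. X = -4, U = -5; distinct — satisfied.
8. abs(-5 - 6) = 11, not 14 — violated.
9. U + X = -5 + (-4) = -9, not -10 — violated.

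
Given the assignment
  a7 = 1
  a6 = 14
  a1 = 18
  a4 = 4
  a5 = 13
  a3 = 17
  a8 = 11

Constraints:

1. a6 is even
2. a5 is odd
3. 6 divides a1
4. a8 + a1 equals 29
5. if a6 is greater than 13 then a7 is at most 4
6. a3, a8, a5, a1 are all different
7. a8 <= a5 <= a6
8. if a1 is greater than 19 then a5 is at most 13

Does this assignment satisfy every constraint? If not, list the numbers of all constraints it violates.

1. a6 = 14 is even  true
2. a5 = 13 is odd  true
3. 18 / 6 = 3, so 6 divides 18  true
4. a8 + a1 = 11 + 18 = 29  true
5. a6 = 14 > 13, so we need a7 ≤ 4; a7 = 1 ≤ 4  true
6. values 17, 11, 13, 18 are pairwise distinct  true
7. values 11 <= 13 <= 14  true
8. a1 = 18, not > 19; antecedent false, conditional vacuously true  true

The assignment satisfies every constraint.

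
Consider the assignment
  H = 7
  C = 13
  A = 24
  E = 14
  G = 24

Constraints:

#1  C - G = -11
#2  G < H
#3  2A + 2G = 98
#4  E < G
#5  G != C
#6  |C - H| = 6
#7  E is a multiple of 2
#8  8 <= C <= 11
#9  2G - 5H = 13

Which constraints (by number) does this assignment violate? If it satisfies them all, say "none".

#1 C - G = 13 - 24 = -11  holds
#2 G = 24, H = 7; 24 ≥ 7 (want <)  fails
#3 2A + 2G = 2(24) + 2(24) = 96, not 98  fails
#4 E = 14, G = 24; 14 < 24  holds
#5 G = 24, C = 13; distinct  holds
#6 |13 - 7| = 6  holds
#7 14 / 2 = 7, so 2 divides 14  holds
#8 C = 13 is outside [8, 11]  fails
#9 2G - 5H = 2(24) - 5(7) = 13  holds

Constraints 2, 3, 8 do not hold.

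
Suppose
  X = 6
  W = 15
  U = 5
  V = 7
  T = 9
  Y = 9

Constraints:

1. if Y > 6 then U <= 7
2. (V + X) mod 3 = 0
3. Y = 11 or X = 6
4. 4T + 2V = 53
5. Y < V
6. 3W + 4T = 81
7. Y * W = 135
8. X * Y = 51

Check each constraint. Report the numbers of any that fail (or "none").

The assignment fails constraints 2, 4, 5, 8.

1. Y = 9 > 6, so we need U ≤ 7; U = 5 ≤ 7  yes
2. V + X = 13; 13 mod 3 = 1, not 0  no
3. Y = 9 ≠ 11, but X = 6 = 6 (second disjunct)  yes
4. 4T + 2V = 4(9) + 2(7) = 50, not 53  no
5. Y = 9, V = 7; 9 ≥ 7 (want <)  no
6. 3W + 4T = 3(15) + 4(9) = 81  yes
7. Y * W = 9 * 15 = 135  yes
8. X * Y = 6 * 9 = 54, not 51  no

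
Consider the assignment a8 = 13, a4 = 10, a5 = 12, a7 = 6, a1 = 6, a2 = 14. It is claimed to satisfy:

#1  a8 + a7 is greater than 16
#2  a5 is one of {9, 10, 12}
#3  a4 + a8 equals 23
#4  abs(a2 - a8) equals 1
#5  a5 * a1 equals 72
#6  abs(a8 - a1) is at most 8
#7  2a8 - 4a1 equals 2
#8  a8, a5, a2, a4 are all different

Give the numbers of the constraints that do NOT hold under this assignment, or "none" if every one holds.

#1 a8 + a7 = 13 + 6 = 19; 19 > 16  yes
#2 a5 = 12 is in {9, 10, 12}  yes
#3 a4 + a8 = 10 + 13 = 23  yes
#4 abs(14 - 13) = 1  yes
#5 a5 * a1 = 12 * 6 = 72  yes
#6 abs(13 - 6) = 7; 7 ≤ 8  yes
#7 2a8 - 4a1 = 2(13) - 4(6) = 2  yes
#8 values 13, 12, 14, 10 are pairwise distinct  yes

No violations.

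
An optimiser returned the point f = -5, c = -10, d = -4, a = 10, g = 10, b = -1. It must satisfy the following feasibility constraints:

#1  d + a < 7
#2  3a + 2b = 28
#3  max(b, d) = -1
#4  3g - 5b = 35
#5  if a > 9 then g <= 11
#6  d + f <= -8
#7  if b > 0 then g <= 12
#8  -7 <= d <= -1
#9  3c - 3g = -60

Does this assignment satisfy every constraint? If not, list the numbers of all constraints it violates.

#1 d + a = -4 + 10 = 6; 6 < 7 — OK.
#2 3a + 2b = 3(10) + 2(-1) = 28 — OK.
#3 max(-1, -4) = -1 — OK.
#4 3g - 5b = 3(10) - 5(-1) = 35 — OK.
#5 a = 10 > 9, so we need g ≤ 11; g = 10 ≤ 11 — OK.
#6 d + f = -4 + (-5) = -9; -9 ≤ -8 — OK.
#7 b = -1, not > 0; antecedent false, conditional vacuously true — OK.
#8 d = -4 lies in [-7, -1] — OK.
#9 3c - 3g = 3(-10) - 3(10) = -60 — OK.

Yes — all constraints hold.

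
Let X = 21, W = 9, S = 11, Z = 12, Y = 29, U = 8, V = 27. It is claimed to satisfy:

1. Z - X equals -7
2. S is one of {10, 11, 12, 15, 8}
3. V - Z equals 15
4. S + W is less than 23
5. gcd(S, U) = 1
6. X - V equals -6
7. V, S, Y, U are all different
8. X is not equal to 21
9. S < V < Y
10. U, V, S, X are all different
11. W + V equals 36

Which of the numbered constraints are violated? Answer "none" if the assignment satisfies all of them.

1. Z - X = 12 - 21 = -9, not -7  fails
2. S = 11 is in {10, 11, 12, 15, 8}  holds
3. V - Z = 27 - 12 = 15  holds
4. S + W = 11 + 9 = 20; 20 < 23  holds
5. gcd(11, 8) = 1  holds
6. X - V = 21 - 27 = -6  holds
7. values 27, 11, 29, 8 are pairwise distinct  holds
8. X = 21, but 21 is required to differ  fails
9. values 11 < 27 < 29  holds
10. values 8, 27, 11, 21 are pairwise distinct  holds
11. W + V = 9 + 27 = 36  holds

The assignment fails constraints 1, 8.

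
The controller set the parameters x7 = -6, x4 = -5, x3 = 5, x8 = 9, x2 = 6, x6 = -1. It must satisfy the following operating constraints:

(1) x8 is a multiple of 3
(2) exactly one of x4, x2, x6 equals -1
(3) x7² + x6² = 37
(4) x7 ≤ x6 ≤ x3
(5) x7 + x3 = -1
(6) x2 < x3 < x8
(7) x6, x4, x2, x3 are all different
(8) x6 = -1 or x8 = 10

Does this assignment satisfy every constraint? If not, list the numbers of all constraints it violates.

Constraint 6 is violated.

(1) 9 / 3 = 3, so 3 divides 9  ✓
(2) x4=-5, x2=6, x6=-1; 1 of them equals -1  ✓
(3) x7² + x6² = (-6)² + (-1)² = 36 + 1 = 37  ✓
(4) values -6 ≤ -1 ≤ 5  ✓
(5) x7 + x3 = -6 + 5 = -1  ✓
(6) values 6, 5, 9; x2 = 6 is not < x3 = 5  ✗
(7) values -1, -5, 6, 5 are pairwise distinct  ✓
(8) x6 = -1 = -1 (first disjunct)  ✓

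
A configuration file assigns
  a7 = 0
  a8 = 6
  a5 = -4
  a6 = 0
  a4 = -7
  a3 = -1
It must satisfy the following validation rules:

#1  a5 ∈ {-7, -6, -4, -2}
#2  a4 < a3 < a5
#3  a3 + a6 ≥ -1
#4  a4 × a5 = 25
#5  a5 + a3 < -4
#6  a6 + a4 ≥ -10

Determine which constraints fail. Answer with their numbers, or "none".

The assignment fails constraints 2 and 4.

#1 a5 = -4 is in {-7, -6, -4, -2} — OK.
#2 values -7, -1, -4; a3 = -1 is not < a5 = -4 — violated.
#3 a3 + a6 = -1 + 0 = -1; -1 ≥ -1 — OK.
#4 a4 × a5 = -7 × (-4) = 28, not 25 — violated.
#5 a5 + a3 = -4 + (-1) = -5; -5 < -4 — OK.
#6 a6 + a4 = 0 + (-7) = -7; -7 ≥ -10 — OK.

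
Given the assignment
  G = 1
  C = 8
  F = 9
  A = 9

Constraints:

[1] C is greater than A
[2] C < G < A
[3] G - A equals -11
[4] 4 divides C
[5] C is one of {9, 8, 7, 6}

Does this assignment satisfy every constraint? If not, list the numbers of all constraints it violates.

Constraints 1, 2, 3 are violated.

[1] C = 8, A = 9; 8 ≤ 9 (want >)  ✗
[2] values 8, 1, 9; C = 8 is not < G = 1  ✗
[3] G - A = 1 - 9 = -8, not -11  ✗
[4] 8 / 4 = 2, so 4 divides 8  ✓
[5] C = 8 is in {9, 8, 7, 6}  ✓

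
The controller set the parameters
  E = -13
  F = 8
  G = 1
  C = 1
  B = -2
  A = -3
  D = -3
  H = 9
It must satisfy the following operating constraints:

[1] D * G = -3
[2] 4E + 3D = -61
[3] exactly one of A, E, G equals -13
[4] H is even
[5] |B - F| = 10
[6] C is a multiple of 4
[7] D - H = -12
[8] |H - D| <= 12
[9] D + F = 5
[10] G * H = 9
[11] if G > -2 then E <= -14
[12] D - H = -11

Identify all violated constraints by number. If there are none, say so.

The assignment fails constraints 4, 6, 11, 12.

[1] D * G = -3 * 1 = -3 — OK.
[2] 4E + 3D = 4(-13) + 3(-3) = -61 — OK.
[3] A=-3, E=-13, G=1; 1 of them equals -13 — OK.
[4] H = 9 is odd — violated.
[5] |-2 - 8| = 10 — OK.
[6] 1 = 4*0 + 1, so 4 does not divide 1 — violated.
[7] D - H = -3 - 9 = -12 — OK.
[8] |9 - (-3)| = 12; 12 ≤ 12 — OK.
[9] D + F = -3 + 8 = 5 — OK.
[10] G * H = 1 * 9 = 9 — OK.
[11] G = 1 > -2, so we need E ≤ -14; but E = -13 > -14 — violated.
[12] D - H = -3 - 9 = -12, not -11 — violated.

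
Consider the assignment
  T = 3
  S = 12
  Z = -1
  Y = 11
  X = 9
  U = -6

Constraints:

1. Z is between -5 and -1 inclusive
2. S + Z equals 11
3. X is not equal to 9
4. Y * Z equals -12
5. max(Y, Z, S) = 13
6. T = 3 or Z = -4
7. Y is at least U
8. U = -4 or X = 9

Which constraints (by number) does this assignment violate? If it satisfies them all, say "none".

1. Z = -1 lies in [-5, -1] — OK.
2. S + Z = 12 + (-1) = 11 — OK.
3. X = 9, but 9 is required to differ — violated.
4. Y * Z = 11 * (-1) = -11, not -12 — violated.
5. max(11, -1, 12) = 12, not 13 — violated.
6. T = 3 = 3 (first disjunct) — OK.
7. Y = 11, U = -6; 11 ≥ -6 — OK.
8. U = -6 ≠ -4, but X = 9 = 9 (second disjunct) — OK.

The assignment fails constraints 3, 4, 5.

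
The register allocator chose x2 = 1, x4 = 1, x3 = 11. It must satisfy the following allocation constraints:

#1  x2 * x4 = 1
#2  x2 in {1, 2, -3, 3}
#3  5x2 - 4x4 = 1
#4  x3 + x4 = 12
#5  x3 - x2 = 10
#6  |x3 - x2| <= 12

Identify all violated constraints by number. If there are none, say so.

#1 x2 * x4 = 1 * 1 = 1 — OK.
#2 x2 = 1 is in {1, 2, -3, 3} — OK.
#3 5x2 - 4x4 = 5(1) - 4(1) = 1 — OK.
#4 x3 + x4 = 11 + 1 = 12 — OK.
#5 x3 - x2 = 11 - 1 = 10 — OK.
#6 |11 - 1| = 10; 10 ≤ 12 — OK.

No violations.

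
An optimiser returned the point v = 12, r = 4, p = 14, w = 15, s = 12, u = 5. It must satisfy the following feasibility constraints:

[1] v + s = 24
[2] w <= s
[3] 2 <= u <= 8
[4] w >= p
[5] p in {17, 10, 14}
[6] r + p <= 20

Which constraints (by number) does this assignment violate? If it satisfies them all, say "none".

The assignment fails constraint 2.

[1] v + s = 12 + 12 = 24 — holds.
[2] w = 15, s = 12; 15 > 12 (want ≤) — does not hold.
[3] u = 5 lies in [2, 8] — holds.
[4] w = 15, p = 14; 15 ≥ 14 — holds.
[5] p = 14 is in {17, 10, 14} — holds.
[6] r + p = 4 + 14 = 18; 18 ≤ 20 — holds.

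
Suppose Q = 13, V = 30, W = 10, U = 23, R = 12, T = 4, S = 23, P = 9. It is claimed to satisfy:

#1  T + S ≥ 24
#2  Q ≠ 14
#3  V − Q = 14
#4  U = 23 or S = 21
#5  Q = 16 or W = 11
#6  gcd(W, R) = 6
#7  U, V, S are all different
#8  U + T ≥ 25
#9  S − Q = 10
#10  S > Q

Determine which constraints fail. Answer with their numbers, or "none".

Constraints 3, 5, 6, 7 are violated.

#1 T + S = 4 + 23 = 27; 27 ≥ 24 — OK.
#2 Q = 13, and 13 ≠ 14 — OK.
#3 V − Q = 30 − 13 = 17, not 14 — violated.
#4 U = 23 = 23 (first disjunct) — OK.
#5 Q = 13 ≠ 16 and W = 10 ≠ 11; both disjuncts false — violated.
#6 gcd(10, 12) = 2, not 6 — violated.
#7 U = S = 23, not all different — violated.
#8 U + T = 23 + 4 = 27; 27 ≥ 25 — OK.
#9 S − Q = 23 − 13 = 10 — OK.
#10 S = 23, Q = 13; 23 > 13 — OK.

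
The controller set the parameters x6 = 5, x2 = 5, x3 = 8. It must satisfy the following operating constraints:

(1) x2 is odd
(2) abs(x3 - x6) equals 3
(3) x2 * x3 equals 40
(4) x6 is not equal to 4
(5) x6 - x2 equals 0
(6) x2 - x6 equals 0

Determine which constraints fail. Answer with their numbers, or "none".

(1) x2 = 5 is odd — holds.
(2) abs(8 - 5) = 3 — holds.
(3) x2 * x3 = 5 * 8 = 40 — holds.
(4) x6 = 5, and 5 ≠ 4 — holds.
(5) x6 - x2 = 5 - 5 = 0 — holds.
(6) x2 - x6 = 5 - 5 = 0 — holds.

Yes — all constraints hold.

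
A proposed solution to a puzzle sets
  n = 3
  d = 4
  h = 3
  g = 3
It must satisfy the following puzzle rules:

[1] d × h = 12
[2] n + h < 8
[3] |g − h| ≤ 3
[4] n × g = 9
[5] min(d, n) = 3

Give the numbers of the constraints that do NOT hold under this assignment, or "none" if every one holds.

[1] d × h = 4 × 3 = 12  ✓
[2] n + h = 3 + 3 = 6; 6 < 8  ✓
[3] |3 − 3| = 0; 0 ≤ 3  ✓
[4] n × g = 3 × 3 = 9  ✓
[5] min(4, 3) = 3  ✓

No violations.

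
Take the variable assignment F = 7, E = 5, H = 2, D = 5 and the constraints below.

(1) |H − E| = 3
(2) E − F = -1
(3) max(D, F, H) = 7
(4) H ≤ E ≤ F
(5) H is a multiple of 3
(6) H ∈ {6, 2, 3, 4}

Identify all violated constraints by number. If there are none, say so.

No — constraints 2, 5 are not satisfied.

(1) |2 − 5| = 3  holds
(2) E − F = 5 − 7 = -2, not -1  fails
(3) max(5, 7, 2) = 7  holds
(4) values 2 ≤ 5 ≤ 7  holds
(5) 2 = 3×0 + 2, so 3 does not divide 2  fails
(6) H = 2 is in {6, 2, 3, 4}  holds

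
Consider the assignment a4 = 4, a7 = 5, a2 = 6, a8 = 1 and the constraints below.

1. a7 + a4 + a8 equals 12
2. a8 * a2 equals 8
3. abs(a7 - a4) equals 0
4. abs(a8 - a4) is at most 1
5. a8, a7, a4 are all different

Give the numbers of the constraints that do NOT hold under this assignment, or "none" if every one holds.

1. a7 + a4 + a8 = 5 + 4 + 1 = 10, not 12 — violated.
2. a8 * a2 = 1 * 6 = 6, not 8 — violated.
3. abs(5 - 4) = 1, not 0 — violated.
4. abs(1 - 4) = 3; 3 > 1, exceeds bound 1 — violated.
5. values 1, 5, 4 are pairwise distinct — OK.

Violated: 1, 2, 3, and 4.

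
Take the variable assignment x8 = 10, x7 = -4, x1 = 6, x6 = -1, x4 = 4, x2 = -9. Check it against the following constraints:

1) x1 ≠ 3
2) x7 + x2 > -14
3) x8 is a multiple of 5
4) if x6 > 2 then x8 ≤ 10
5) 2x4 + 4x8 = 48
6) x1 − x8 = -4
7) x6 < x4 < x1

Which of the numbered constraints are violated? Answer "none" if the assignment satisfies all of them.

1) x1 = 6, and 6 ≠ 3 — satisfied.
2) x7 + x2 = -4 + (-9) = -13; -13 > -14 — satisfied.
3) 10 / 5 = 2, so 5 divides 10 — satisfied.
4) x6 = -1, not > 2; antecedent false, conditional vacuously true — satisfied.
5) 2x4 + 4x8 = 2(4) + 4(10) = 48 — satisfied.
6) x1 − x8 = 6 − 10 = -4 — satisfied.
7) values -1 < 4 < 6 — satisfied.

None — every constraint holds.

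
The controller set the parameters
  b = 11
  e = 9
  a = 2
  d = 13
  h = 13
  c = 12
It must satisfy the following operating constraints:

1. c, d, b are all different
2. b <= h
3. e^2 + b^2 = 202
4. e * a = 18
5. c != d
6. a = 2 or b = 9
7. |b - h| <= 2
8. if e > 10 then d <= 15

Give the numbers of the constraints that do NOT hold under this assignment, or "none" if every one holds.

1. values 12, 13, 11 are pairwise distinct  true
2. b = 11, h = 13; 11 ≤ 13  true
3. e^2 + b^2 = 9^2 + 11^2 = 81 + 121 = 202  true
4. e * a = 9 * 2 = 18  true
5. c = 12, d = 13; distinct  true
6. a = 2 = 2 (first disjunct)  true
7. |11 - 13| = 2; 2 ≤ 2  true
8. e = 9, not > 10; antecedent false, conditional vacuously true  true

All constraints are satisfied.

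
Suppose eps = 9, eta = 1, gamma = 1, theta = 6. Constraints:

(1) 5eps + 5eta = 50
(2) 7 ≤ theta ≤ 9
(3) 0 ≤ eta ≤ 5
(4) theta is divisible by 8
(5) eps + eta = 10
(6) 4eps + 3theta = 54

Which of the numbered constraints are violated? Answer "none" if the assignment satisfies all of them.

(1) 5eps + 5eta = 5(9) + 5(1) = 50  OK
(2) theta = 6 is outside [7, 9]  FAIL
(3) eta = 1 lies in [0, 5]  OK
(4) 6 = 8×0 + 6, so 8 does not divide 6  FAIL
(5) eps + eta = 9 + 1 = 10  OK
(6) 4eps + 3theta = 4(9) + 3(6) = 54  OK

No — constraints 2, 4 are not satisfied.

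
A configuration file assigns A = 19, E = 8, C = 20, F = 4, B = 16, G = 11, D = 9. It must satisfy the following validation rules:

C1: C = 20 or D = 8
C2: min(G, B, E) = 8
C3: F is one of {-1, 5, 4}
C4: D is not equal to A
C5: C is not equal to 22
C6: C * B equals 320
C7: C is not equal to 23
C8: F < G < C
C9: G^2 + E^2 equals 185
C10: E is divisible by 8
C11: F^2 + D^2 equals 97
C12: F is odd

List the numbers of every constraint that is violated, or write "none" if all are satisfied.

No — constraint 12 is not satisfied.

C1: C = 20 = 20 (first disjunct) — holds.
C2: min(11, 16, 8) = 8 — holds.
C3: F = 4 is in {-1, 5, 4} — holds.
C4: D = 9, A = 19; distinct — holds.
C5: C = 20, and 20 ≠ 22 — holds.
C6: C * B = 20 * 16 = 320 — holds.
C7: C = 20, and 20 ≠ 23 — holds.
C8: values 4 < 11 < 20 — holds.
C9: G^2 + E^2 = 11^2 + 8^2 = 121 + 64 = 185 — holds.
C10: 8 / 8 = 1, so 8 divides 8 — holds.
C11: F^2 + D^2 = 4^2 + 9^2 = 16 + 81 = 97 — holds.
C12: F = 4 is even — fails.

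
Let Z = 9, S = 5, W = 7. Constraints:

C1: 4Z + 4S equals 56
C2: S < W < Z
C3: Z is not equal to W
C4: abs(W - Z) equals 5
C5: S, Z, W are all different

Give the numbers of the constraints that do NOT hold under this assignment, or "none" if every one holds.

C1: 4Z + 4S = 4(9) + 4(5) = 56 — OK.
C2: values 5 < 7 < 9 — OK.
C3: Z = 9, W = 7; distinct — OK.
C4: abs(7 - 9) = 2, not 5 — violated.
C5: values 5, 9, 7 are pairwise distinct — OK.

Constraint 4 is violated.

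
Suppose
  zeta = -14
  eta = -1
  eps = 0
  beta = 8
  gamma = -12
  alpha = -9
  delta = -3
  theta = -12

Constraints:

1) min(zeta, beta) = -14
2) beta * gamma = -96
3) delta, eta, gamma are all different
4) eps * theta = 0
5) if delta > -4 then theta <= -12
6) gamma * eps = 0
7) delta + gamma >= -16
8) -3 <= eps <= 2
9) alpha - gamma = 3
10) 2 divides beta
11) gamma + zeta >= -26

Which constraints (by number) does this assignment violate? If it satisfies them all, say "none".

1) min(-14, 8) = -14 — holds.
2) beta * gamma = 8 * (-12) = -96 — holds.
3) values -3, -1, -12 are pairwise distinct — holds.
4) eps * theta = 0 * (-12) = 0 — holds.
5) delta = -3 > -4, so we need theta ≤ -12; theta = -12 ≤ -12 — holds.
6) gamma * eps = -12 * 0 = 0 — holds.
7) delta + gamma = -3 + (-12) = -15; -15 ≥ -16 — holds.
8) eps = 0 lies in [-3, 2] — holds.
9) alpha - gamma = -9 - (-12) = 3 — holds.
10) 8 / 2 = 4, so 2 divides 8 — holds.
11) gamma + zeta = -12 + (-14) = -26; -26 ≥ -26 — holds.

No violations.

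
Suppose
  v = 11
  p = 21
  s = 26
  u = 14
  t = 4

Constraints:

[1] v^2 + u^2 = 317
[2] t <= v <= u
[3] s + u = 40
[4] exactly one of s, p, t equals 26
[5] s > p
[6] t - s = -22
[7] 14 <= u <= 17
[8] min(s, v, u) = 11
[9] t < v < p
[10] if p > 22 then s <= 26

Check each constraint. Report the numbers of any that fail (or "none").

[1] v^2 + u^2 = 11^2 + 14^2 = 121 + 196 = 317 — holds.
[2] values 4 <= 11 <= 14 — holds.
[3] s + u = 26 + 14 = 40 — holds.
[4] s=26, p=21, t=4; 1 of them equals 26 — holds.
[5] s = 26, p = 21; 26 > 21 — holds.
[6] t - s = 4 - 26 = -22 — holds.
[7] u = 14 lies in [14, 17] — holds.
[8] min(26, 11, 14) = 11 — holds.
[9] values 4 < 11 < 21 — holds.
[10] p = 21, not > 22; antecedent false, conditional vacuously true — holds.

None — every constraint holds.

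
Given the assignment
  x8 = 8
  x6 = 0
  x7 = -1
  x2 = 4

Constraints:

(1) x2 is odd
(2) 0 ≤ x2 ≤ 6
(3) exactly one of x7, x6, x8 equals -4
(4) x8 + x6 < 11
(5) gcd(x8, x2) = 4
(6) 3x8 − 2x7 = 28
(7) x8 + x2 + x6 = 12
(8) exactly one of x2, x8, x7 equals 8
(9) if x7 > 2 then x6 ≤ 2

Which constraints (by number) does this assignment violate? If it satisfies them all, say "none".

Violated: 1, 3, and 6.

(1) x2 = 4 is even  FAIL
(2) x2 = 4 lies in [0, 6]  OK
(3) x7=-1, x6=0, x8=8; 0 of them equal -4, not exactly one  FAIL
(4) x8 + x6 = 8 + 0 = 8; 8 < 11  OK
(5) gcd(8, 4) = 4  OK
(6) 3x8 − 2x7 = 3(8) − 2(-1) = 26, not 28  FAIL
(7) x8 + x2 + x6 = 8 + 4 + 0 = 12  OK
(8) x2=4, x8=8, x7=-1; 1 of them equals 8  OK
(9) x7 = -1, not > 2; antecedent false, conditional vacuously true  OK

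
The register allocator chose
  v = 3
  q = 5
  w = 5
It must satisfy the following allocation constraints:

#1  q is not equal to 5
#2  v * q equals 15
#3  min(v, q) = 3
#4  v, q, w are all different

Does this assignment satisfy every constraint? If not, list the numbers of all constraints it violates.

#1 q = 5, but 5 is required to differ  FAIL
#2 v * q = 3 * 5 = 15  OK
#3 min(3, 5) = 3  OK
#4 q = w = 5, not all different  FAIL

Violated: 1, 4.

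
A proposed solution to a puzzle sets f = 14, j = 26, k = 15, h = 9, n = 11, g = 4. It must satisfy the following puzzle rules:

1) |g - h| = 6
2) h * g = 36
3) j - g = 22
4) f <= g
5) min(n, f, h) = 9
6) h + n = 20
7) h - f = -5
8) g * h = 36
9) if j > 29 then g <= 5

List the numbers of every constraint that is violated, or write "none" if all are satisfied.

1) |4 - 9| = 5, not 6 — does not hold.
2) h * g = 9 * 4 = 36 — holds.
3) j - g = 26 - 4 = 22 — holds.
4) f = 14, g = 4; 14 > 4 (want ≤) — does not hold.
5) min(11, 14, 9) = 9 — holds.
6) h + n = 9 + 11 = 20 — holds.
7) h - f = 9 - 14 = -5 — holds.
8) g * h = 4 * 9 = 36 — holds.
9) j = 26, not > 29; antecedent false, conditional vacuously true — holds.

Constraints 1 and 4 do not hold.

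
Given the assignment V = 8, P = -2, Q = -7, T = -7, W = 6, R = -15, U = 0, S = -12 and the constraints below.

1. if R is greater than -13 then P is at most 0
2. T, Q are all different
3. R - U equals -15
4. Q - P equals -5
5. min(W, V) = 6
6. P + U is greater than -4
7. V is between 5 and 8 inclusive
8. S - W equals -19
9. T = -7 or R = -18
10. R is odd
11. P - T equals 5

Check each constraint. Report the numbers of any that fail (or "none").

Violated: 2, 8.

1. R = -15, not > -13; antecedent false, conditional vacuously true — OK.
2. T = Q = -7, not all different — violated.
3. R - U = -15 - 0 = -15 — OK.
4. Q - P = -7 - (-2) = -5 — OK.
5. min(6, 8) = 6 — OK.
6. P + U = -2 + 0 = -2; -2 > -4 — OK.
7. V = 8 lies in [5, 8] — OK.
8. S - W = -12 - 6 = -18, not -19 — violated.
9. T = -7 = -7 (first disjunct) — OK.
10. R = -15 is odd — OK.
11. P - T = -2 - (-7) = 5 — OK.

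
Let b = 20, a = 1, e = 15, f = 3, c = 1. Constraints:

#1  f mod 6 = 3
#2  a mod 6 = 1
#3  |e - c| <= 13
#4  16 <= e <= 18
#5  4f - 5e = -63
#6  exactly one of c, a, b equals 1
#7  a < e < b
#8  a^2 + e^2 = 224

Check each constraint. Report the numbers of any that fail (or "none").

#1 3 mod 6 = 3 — holds.
#2 1 mod 6 = 1 — holds.
#3 |15 - 1| = 14; 14 > 13, exceeds bound 13 — fails.
#4 e = 15 is outside [16, 18] — fails.
#5 4f - 5e = 4(3) - 5(15) = -63 — holds.
#6 c=1, a=1, b=20; 2 of them equal 1, not exactly one — fails.
#7 values 1 < 15 < 20 — holds.
#8 a^2 + e^2 = 1^2 + 15^2 = 1 + 225 = 226, not 224 — fails.

Constraints 3, 4, 6, and 8 do not hold.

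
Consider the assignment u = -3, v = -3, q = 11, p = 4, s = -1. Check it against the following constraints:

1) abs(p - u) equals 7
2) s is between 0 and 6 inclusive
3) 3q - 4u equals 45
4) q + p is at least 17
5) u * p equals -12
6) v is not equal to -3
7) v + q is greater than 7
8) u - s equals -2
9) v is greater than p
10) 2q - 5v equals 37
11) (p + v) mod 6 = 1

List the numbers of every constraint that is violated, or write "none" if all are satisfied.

Constraints 2, 4, 6, and 9 do not hold.

1) abs(4 - (-3)) = 7  ✔
2) s = -1 is outside [0, 6]  ✘
3) 3q - 4u = 3(11) - 4(-3) = 45  ✔
4) q + p = 11 + 4 = 15; 15 < 17, bound 17 not met  ✘
5) u * p = -3 * 4 = -12  ✔
6) v = -3, but -3 is required to differ  ✘
7) v + q = -3 + 11 = 8; 8 > 7  ✔
8) u - s = -3 - (-1) = -2  ✔
9) v = -3, p = 4; -3 ≤ 4 (want >)  ✘
10) 2q - 5v = 2(11) - 5(-3) = 37  ✔
11) p + v = 1; 1 mod 6 = 1  ✔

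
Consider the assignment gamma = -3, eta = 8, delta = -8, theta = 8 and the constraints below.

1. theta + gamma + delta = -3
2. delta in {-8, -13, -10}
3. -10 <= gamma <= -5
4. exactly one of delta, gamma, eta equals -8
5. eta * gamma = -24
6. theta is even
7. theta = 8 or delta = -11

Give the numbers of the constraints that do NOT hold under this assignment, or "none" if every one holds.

Constraint 3 is violated.

1. theta + gamma + delta = 8 + (-3) + (-8) = -3  holds
2. delta = -8 is in {-8, -13, -10}  holds
3. gamma = -3 is outside [-10, -5]  fails
4. delta=-8, gamma=-3, eta=8; 1 of them equals -8  holds
5. eta * gamma = 8 * (-3) = -24  holds
6. theta = 8 is even  holds
7. theta = 8 = 8 (first disjunct)  holds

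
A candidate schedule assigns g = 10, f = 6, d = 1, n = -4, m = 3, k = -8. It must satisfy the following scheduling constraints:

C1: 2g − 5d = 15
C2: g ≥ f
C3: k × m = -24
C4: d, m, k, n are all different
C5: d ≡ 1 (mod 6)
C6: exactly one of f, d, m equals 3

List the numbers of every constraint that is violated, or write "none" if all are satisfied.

All constraints are satisfied.

C1: 2g − 5d = 2(10) − 5(1) = 15 — holds.
C2: g = 10, f = 6; 10 ≥ 6 — holds.
C3: k × m = -8 × 3 = -24 — holds.
C4: values 1, 3, -8, -4 are pairwise distinct — holds.
C5: 1 mod 6 = 1 — holds.
C6: f=6, d=1, m=3; 1 of them equals 3 — holds.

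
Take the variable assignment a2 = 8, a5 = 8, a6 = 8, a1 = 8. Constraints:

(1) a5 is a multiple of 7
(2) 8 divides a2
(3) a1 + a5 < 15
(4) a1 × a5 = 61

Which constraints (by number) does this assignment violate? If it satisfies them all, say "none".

(1) 8 = 7×1 + 1, so 7 does not divide 8 — violated.
(2) 8 / 8 = 1, so 8 divides 8 — OK.
(3) a1 + a5 = 8 + 8 = 16; 16 ≥ 15, bound 15 not met — violated.
(4) a1 × a5 = 8 × 8 = 64, not 61 — violated.

The assignment fails constraints 1, 3, and 4.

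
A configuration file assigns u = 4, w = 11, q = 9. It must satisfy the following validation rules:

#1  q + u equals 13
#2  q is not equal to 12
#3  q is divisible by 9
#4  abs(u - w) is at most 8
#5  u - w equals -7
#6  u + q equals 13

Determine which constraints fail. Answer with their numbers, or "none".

#1 q + u = 9 + 4 = 13  ✔
#2 q = 9, and 9 ≠ 12  ✔
#3 9 / 9 = 1, so 9 divides 9  ✔
#4 abs(4 - 11) = 7; 7 ≤ 8  ✔
#5 u - w = 4 - 11 = -7  ✔
#6 u + q = 4 + 9 = 13  ✔

No violations.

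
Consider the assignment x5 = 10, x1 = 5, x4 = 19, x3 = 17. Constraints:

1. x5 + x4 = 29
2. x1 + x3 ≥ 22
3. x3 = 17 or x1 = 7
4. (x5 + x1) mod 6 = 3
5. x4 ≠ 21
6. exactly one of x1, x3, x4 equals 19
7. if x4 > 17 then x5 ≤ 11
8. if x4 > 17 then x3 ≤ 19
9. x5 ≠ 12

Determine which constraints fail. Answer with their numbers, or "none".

No violations.

1. x5 + x4 = 10 + 19 = 29  OK
2. x1 + x3 = 5 + 17 = 22; 22 ≥ 22  OK
3. x3 = 17 = 17 (first disjunct)  OK
4. x5 + x1 = 15; 15 mod 6 = 3  OK
5. x4 = 19, and 19 ≠ 21  OK
6. x1=5, x3=17, x4=19; 1 of them equals 19  OK
7. x4 = 19 > 17, so we need x5 ≤ 11; x5 = 10 ≤ 11  OK
8. x4 = 19 > 17, so we need x3 ≤ 19; x3 = 17 ≤ 19  OK
9. x5 = 10, and 10 ≠ 12  OK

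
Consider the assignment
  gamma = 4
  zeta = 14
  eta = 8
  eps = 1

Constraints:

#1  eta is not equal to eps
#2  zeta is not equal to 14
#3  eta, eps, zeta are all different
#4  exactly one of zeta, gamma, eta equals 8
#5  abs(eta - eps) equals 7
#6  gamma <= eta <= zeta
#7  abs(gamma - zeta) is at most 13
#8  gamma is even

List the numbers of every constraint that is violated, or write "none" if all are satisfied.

Violated: 2.

#1 eta = 8, eps = 1; distinct — holds.
#2 zeta = 14, but 14 is required to differ — does not hold.
#3 values 8, 1, 14 are pairwise distinct — holds.
#4 zeta=14, gamma=4, eta=8; 1 of them equals 8 — holds.
#5 abs(8 - 1) = 7 — holds.
#6 values 4 <= 8 <= 14 — holds.
#7 abs(4 - 14) = 10; 10 ≤ 13 — holds.
#8 gamma = 4 is even — holds.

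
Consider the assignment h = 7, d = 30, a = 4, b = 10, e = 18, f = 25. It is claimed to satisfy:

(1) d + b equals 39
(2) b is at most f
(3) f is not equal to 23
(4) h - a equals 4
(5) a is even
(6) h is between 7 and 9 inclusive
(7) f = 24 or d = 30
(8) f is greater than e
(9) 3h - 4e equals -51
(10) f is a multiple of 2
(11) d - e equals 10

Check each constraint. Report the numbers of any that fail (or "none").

(1) d + b = 30 + 10 = 40, not 39  false
(2) b = 10, f = 25; 10 ≤ 25  true
(3) f = 25, and 25 ≠ 23  true
(4) h - a = 7 - 4 = 3, not 4  false
(5) a = 4 is even  true
(6) h = 7 lies in [7, 9]  true
(7) f = 25 ≠ 24, but d = 30 = 30 (second disjunct)  true
(8) f = 25, e = 18; 25 > 18  true
(9) 3h - 4e = 3(7) - 4(18) = -51  true
(10) 25 = 2*12 + 1, so 2 does not divide 25  false
(11) d - e = 30 - 18 = 12, not 10  false

The assignment fails constraints 1, 4, 10, and 11.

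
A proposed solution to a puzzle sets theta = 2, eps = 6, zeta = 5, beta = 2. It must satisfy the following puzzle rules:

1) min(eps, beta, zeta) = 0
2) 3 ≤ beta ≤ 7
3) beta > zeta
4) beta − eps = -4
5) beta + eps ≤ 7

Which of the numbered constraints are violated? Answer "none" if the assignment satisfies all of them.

The assignment fails constraints 1, 2, 3, 5.

1) min(6, 2, 5) = 2, not 0  false
2) beta = 2 is outside [3, 7]  false
3) beta = 2, zeta = 5; 2 ≤ 5 (want >)  false
4) beta − eps = 2 − 6 = -4  true
5) beta + eps = 2 + 6 = 8; 8 > 7, bound 7 not met  false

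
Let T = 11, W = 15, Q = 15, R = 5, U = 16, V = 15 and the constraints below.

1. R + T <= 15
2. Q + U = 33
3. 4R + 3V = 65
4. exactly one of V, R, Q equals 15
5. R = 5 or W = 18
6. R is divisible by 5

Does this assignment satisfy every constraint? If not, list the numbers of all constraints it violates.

Violated: 1, 2, and 4.

1. R + T = 5 + 11 = 16; 16 > 15, bound 15 not met — does not hold.
2. Q + U = 15 + 16 = 31, not 33 — does not hold.
3. 4R + 3V = 4(5) + 3(15) = 65 — holds.
4. V=15, R=5, Q=15; 2 of them equal 15, not exactly one — does not hold.
5. R = 5 = 5 (first disjunct) — holds.
6. 5 / 5 = 1, so 5 divides 5 — holds.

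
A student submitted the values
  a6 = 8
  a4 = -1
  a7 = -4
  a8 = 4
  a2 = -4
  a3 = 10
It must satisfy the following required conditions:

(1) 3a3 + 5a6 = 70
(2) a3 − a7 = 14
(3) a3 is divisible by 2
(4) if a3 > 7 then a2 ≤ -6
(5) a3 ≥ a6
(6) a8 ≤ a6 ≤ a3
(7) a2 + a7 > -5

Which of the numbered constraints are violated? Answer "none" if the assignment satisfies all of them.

(1) 3a3 + 5a6 = 3(10) + 5(8) = 70 — OK.
(2) a3 − a7 = 10 − (-4) = 14 — OK.
(3) 10 / 2 = 5, so 2 divides 10 — OK.
(4) a3 = 10 > 7, so we need a2 ≤ -6; but a2 = -4 > -6 — violated.
(5) a3 = 10, a6 = 8; 10 ≥ 8 — OK.
(6) values 4 ≤ 8 ≤ 10 — OK.
(7) a2 + a7 = -4 + (-4) = -8; -8 ≤ -5, bound -5 not met — violated.

No — constraints 4 and 7 are not satisfied.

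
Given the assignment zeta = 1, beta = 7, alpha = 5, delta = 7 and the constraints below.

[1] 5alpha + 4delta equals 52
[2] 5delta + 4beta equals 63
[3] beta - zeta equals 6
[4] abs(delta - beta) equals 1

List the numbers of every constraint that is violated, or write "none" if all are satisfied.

[1] 5alpha + 4delta = 5(5) + 4(7) = 53, not 52  ✗
[2] 5delta + 4beta = 5(7) + 4(7) = 63  ✓
[3] beta - zeta = 7 - 1 = 6  ✓
[4] abs(7 - 7) = 0, not 1  ✗

Constraints 1 and 4 are violated.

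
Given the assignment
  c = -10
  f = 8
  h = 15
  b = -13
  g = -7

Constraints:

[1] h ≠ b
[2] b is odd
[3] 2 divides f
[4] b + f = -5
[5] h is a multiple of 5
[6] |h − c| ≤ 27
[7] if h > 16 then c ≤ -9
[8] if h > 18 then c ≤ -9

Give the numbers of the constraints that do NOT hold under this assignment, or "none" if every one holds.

No violations.

[1] h = 15, b = -13; distinct  true
[2] b = -13 is odd  true
[3] 8 / 2 = 4, so 2 divides 8  true
[4] b + f = -13 + 8 = -5  true
[5] 15 / 5 = 3, so 5 divides 15  true
[6] |15 − (-10)| = 25; 25 ≤ 27  true
[7] h = 15, not > 16; antecedent false, conditional vacuously true  true
[8] h = 15, not > 18; antecedent false, conditional vacuously true  true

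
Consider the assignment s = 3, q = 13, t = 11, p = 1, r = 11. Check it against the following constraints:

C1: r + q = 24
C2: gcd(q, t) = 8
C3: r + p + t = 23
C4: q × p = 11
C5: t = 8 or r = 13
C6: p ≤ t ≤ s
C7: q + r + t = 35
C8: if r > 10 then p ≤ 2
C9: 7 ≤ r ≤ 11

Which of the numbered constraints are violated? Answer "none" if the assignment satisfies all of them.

C1: r + q = 11 + 13 = 24  ✓
C2: gcd(13, 11) = 1, not 8  ✗
C3: r + p + t = 11 + 1 + 11 = 23  ✓
C4: q × p = 13 × 1 = 13, not 11  ✗
C5: t = 11 ≠ 8 and r = 11 ≠ 13; both disjuncts false  ✗
C6: values 1, 11, 3; t = 11 is not ≤ s = 3  ✗
C7: q + r + t = 13 + 11 + 11 = 35  ✓
C8: r = 11 > 10, so we need p ≤ 2; p = 1 ≤ 2  ✓
C9: r = 11 lies in [7, 11]  ✓

Violated: 2, 4, 5, and 6.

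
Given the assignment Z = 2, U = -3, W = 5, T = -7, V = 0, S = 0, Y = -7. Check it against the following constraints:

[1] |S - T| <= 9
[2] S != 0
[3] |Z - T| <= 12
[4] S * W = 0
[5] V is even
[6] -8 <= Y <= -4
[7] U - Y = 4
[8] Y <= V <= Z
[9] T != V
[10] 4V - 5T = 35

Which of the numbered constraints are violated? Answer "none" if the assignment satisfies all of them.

[1] |0 - (-7)| = 7; 7 ≤ 9 — holds.
[2] S = 0, but 0 is required to differ — does not hold.
[3] |2 - (-7)| = 9; 9 ≤ 12 — holds.
[4] S * W = 0 * 5 = 0 — holds.
[5] V = 0 is even — holds.
[6] Y = -7 lies in [-8, -4] — holds.
[7] U - Y = -3 - (-7) = 4 — holds.
[8] values -7 <= 0 <= 2 — holds.
[9] T = -7, V = 0; distinct — holds.
[10] 4V - 5T = 4(0) - 5(-7) = 35 — holds.

No — constraint 2 is not satisfied.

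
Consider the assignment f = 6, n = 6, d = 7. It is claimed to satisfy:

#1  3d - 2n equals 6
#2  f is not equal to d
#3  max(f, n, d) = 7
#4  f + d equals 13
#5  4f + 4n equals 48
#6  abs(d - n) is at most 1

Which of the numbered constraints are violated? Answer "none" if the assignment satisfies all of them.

#1 3d - 2n = 3(7) - 2(6) = 9, not 6 — does not hold.
#2 f = 6, d = 7; distinct — holds.
#3 max(6, 6, 7) = 7 — holds.
#4 f + d = 6 + 7 = 13 — holds.
#5 4f + 4n = 4(6) + 4(6) = 48 — holds.
#6 abs(7 - 6) = 1; 1 ≤ 1 — holds.

Constraint 1 is violated.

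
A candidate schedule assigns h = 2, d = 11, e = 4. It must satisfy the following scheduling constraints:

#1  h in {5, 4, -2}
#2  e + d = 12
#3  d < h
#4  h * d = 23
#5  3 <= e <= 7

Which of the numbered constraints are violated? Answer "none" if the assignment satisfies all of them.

#1 h = 2 is not in {5, 4, -2} — does not hold.
#2 e + d = 4 + 11 = 15, not 12 — does not hold.
#3 d = 11, h = 2; 11 ≥ 2 (want <) — does not hold.
#4 h * d = 2 * 11 = 22, not 23 — does not hold.
#5 e = 4 lies in [3, 7] — holds.

Violated: 1, 2, 3, 4.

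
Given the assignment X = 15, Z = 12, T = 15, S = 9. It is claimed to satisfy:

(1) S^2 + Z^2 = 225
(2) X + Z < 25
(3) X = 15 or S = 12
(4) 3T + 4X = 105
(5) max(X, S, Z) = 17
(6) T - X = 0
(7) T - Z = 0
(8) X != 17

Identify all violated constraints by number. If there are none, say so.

(1) S^2 + Z^2 = 9^2 + 12^2 = 81 + 144 = 225 — holds.
(2) X + Z = 15 + 12 = 27; 27 ≥ 25, bound 25 not met — does not hold.
(3) X = 15 = 15 (first disjunct) — holds.
(4) 3T + 4X = 3(15) + 4(15) = 105 — holds.
(5) max(15, 9, 12) = 15, not 17 — does not hold.
(6) T - X = 15 - 15 = 0 — holds.
(7) T - Z = 15 - 12 = 3, not 0 — does not hold.
(8) X = 15, and 15 ≠ 17 — holds.

The assignment fails constraints 2, 5, 7.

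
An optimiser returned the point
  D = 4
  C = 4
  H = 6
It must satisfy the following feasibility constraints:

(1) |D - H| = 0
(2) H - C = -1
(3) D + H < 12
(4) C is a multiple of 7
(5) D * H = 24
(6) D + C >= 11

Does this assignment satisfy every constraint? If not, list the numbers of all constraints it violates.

Constraints 1, 2, 4, and 6 are violated.

(1) |4 - 6| = 2, not 0 — violated.
(2) H - C = 6 - 4 = 2, not -1 — violated.
(3) D + H = 4 + 6 = 10; 10 < 12 — OK.
(4) 4 = 7*0 + 4, so 7 does not divide 4 — violated.
(5) D * H = 4 * 6 = 24 — OK.
(6) D + C = 4 + 4 = 8; 8 < 11, bound 11 not met — violated.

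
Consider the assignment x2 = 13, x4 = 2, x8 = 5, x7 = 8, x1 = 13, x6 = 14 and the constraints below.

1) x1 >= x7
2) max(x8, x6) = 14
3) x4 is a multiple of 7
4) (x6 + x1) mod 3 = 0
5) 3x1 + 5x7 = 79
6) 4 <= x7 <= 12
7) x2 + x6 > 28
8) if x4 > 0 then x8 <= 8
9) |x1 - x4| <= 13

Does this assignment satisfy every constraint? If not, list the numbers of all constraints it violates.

1) x1 = 13, x7 = 8; 13 ≥ 8 — holds.
2) max(5, 14) = 14 — holds.
3) 2 = 7*0 + 2, so 7 does not divide 2 — fails.
4) x6 + x1 = 27; 27 mod 3 = 0 — holds.
5) 3x1 + 5x7 = 3(13) + 5(8) = 79 — holds.
6) x7 = 8 lies in [4, 12] — holds.
7) x2 + x6 = 13 + 14 = 27; 27 ≤ 28, bound 28 not met — fails.
8) x4 = 2 > 0, so we need x8 ≤ 8; x8 = 5 ≤ 8 — holds.
9) |13 - 2| = 11; 11 ≤ 13 — holds.

Constraints 3 and 7 are violated.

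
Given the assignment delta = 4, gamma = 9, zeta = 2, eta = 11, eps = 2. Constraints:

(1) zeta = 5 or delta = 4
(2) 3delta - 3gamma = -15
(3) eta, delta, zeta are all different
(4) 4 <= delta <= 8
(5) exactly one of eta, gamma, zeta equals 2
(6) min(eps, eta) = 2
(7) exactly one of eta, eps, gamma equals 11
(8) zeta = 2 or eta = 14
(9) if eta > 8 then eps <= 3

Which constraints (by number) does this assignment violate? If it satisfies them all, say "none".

(1) zeta = 2 ≠ 5, but delta = 4 = 4 (second disjunct) — holds.
(2) 3delta - 3gamma = 3(4) - 3(9) = -15 — holds.
(3) values 11, 4, 2 are pairwise distinct — holds.
(4) delta = 4 lies in [4, 8] — holds.
(5) eta=11, gamma=9, zeta=2; 1 of them equals 2 — holds.
(6) min(2, 11) = 2 — holds.
(7) eta=11, eps=2, gamma=9; 1 of them equals 11 — holds.
(8) zeta = 2 = 2 (first disjunct) — holds.
(9) eta = 11 > 8, so we need eps ≤ 3; eps = 2 ≤ 3 — holds.

All constraints are satisfied.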